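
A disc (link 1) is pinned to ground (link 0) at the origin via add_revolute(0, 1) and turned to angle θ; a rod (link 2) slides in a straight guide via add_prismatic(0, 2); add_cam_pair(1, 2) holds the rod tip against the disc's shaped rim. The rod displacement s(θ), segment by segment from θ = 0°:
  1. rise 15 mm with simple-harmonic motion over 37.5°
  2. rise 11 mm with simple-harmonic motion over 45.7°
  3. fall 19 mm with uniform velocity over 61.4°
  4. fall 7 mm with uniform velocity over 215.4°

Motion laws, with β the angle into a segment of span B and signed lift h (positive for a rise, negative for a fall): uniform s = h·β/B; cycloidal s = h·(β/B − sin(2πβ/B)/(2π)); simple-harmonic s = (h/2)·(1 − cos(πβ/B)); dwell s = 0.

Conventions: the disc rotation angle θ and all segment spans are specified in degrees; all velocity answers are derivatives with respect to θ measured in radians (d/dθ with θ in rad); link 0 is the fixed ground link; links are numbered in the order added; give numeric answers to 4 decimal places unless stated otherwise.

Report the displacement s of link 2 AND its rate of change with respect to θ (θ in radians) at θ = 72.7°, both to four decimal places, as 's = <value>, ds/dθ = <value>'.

segment 1 (0° to 37.5°, simple-harmonic, h = 15) is passed completely: s = 0.0000 + (15) = 15.0000
θ = 72.7° falls in segment 2 (37.5° to 83.2°, simple-harmonic, h = 11): β = 72.7 − 37.5 = 35.2°, B = 45.7°; Δs = 11/2·(1 − cos(π·0.7702)) = 9.6284; s = 15.0000 + 9.6284 = 24.6284
velocity in seg [37.5°–83.2°] (simple-harmonic), θ in radians: β = 35.2° = 0.6144 rad, B = 45.7° = 0.7976 rad; ds/dθ = (πh/(2B)) sin(πβ/B) = (π·11/(2·0.7976)) sin(π·0.7702) = 14.313720 mm/rad

s = 24.6284, ds/dθ = 14.3137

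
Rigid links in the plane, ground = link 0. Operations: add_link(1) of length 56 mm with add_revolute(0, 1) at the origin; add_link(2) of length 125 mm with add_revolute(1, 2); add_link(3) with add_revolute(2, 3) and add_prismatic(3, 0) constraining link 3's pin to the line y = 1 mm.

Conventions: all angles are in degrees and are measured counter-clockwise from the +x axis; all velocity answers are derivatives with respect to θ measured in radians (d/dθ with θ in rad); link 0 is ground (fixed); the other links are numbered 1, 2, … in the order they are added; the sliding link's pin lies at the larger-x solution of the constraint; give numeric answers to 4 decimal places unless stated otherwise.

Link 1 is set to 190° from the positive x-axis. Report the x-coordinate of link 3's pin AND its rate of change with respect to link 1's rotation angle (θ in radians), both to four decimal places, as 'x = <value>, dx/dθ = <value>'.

geometry: r = 56 mm, L = 125 mm, e = 1 mm
crank pin P = (r cos θ, r sin θ) = (-55.149234, -9.724298)
h = r sin θ − e = -9.724298 − 1 = -10.724298
x = r cos θ + √(L² − h²) = -55.149234 + 124.539108 = 69.389874
dx/dθ = −r sin θ − h·r cos θ/√(L² − h²) (θ in radians; h = -10.724298) = 4.975293

x = 69.3899, dx/dθ = 4.9753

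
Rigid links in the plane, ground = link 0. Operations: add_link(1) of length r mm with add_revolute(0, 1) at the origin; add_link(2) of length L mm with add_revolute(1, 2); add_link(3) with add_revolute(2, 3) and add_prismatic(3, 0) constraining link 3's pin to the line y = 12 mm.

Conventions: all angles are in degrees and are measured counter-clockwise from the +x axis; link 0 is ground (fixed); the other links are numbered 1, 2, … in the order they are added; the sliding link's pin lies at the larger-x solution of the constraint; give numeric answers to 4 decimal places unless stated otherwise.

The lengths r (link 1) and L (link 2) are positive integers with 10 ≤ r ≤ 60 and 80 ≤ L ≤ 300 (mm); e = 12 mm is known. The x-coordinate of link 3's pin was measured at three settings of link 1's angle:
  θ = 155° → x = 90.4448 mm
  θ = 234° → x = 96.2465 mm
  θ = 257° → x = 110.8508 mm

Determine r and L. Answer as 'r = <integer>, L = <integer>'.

constraint per measurement: (x − r cos θ)² + (r sin θ − e)² = L²
subtracting the θ₁ and θ₂ equations cancels the r² and L² terms:
r = (x₁² − x₂²) / (2[(x₁cos θ₁ + e sin θ₁) − (x₂cos θ₂ + e sin θ₂)]) = 50.9998 → r = 51
L² = (x₁ − r cos θ₁)² + (r sin θ₁ − e)² = 18769.0014 → L = 137.0000 → L = 137
check at θ₃=257°: x = 110.8508 (printed 110.8508) ✓

r = 51, L = 137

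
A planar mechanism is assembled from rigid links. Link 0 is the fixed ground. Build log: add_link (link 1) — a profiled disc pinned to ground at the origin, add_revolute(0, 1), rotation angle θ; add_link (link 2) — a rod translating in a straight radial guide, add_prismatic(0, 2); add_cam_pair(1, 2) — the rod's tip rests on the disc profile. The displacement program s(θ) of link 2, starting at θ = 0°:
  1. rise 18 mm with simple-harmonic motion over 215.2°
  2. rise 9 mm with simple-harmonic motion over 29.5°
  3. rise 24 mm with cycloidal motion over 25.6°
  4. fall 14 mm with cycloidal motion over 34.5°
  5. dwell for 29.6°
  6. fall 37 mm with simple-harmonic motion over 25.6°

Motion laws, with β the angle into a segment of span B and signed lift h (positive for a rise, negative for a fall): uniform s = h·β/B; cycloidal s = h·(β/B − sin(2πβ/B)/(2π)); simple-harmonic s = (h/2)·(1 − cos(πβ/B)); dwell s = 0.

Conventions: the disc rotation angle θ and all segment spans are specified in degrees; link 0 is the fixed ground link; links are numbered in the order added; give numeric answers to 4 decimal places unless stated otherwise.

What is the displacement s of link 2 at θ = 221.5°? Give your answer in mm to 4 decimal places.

seg 1 [0°–215.2°] simple-harmonic, h=18: full span → s += 18 → s = 18.0000
seg 2 [215.2°–244.7°] simple-harmonic, h=9: θ=221.5° here. β=6.3, B=29.5. 9/2·(1 − cos(π·0.2136)) = 0.9754 → s = 18.9754

18.9754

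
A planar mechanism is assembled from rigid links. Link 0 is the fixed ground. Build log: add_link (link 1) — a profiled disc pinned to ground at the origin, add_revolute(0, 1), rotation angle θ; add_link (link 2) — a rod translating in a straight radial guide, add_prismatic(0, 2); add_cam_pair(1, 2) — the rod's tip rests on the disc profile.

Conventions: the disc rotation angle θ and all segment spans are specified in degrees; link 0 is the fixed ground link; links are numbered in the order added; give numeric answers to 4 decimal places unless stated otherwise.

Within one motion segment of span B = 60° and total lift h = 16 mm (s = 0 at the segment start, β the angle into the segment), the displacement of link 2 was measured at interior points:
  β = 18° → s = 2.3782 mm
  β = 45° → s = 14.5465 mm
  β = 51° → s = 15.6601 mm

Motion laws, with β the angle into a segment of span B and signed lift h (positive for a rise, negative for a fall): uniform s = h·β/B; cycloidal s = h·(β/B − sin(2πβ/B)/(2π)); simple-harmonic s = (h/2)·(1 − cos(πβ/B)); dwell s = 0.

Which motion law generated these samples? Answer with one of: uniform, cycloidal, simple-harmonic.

candidates at β/B = r: uniform s = h·r (linear in β); cycloidal s = h·(r − sin(2πr)/(2π)); simple-harmonic s = (h/2)(1 − cos(πr))
β=18°: printed 2.3782 | uniform 4.8000, cycloidal 2.3782, simple-harmonic 3.2977
β=45°: printed 14.5465 | uniform 12.0000, cycloidal 14.5465, simple-harmonic 13.6569
β=51°: printed 15.6601 | uniform 13.6000, cycloidal 15.6601, simple-harmonic 15.1281
only one law matches every sample → cycloidal

cycloidal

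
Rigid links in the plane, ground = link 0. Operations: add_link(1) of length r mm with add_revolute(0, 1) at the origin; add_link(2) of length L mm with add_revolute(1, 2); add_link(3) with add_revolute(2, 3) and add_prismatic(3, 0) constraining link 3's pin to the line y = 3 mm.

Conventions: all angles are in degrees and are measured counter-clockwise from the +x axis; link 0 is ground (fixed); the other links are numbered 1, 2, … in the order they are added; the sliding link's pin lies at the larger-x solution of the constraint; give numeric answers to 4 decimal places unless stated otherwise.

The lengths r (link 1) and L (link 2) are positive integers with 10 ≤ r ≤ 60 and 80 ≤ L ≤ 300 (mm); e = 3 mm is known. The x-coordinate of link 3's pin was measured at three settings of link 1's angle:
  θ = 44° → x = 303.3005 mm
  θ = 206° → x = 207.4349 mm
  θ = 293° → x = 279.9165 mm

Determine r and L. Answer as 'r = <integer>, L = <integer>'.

constraint per measurement: (x − r cos θ)² + (r sin θ − e)² = L²
subtracting the θ₁ and θ₂ equations cancels the r² and L² terms:
r = (x₁² − x₂²) / (2[(x₁cos θ₁ + e sin θ₁) − (x₂cos θ₂ + e sin θ₂)]) = 60.0000 → r = 60
L² = (x₁ − r cos θ₁)² + (r sin θ₁ − e)² = 69168.9818 → L = 263.0000 → L = 263
check at θ₃=293°: x = 279.9165 (printed 279.9165) ✓

r = 60, L = 263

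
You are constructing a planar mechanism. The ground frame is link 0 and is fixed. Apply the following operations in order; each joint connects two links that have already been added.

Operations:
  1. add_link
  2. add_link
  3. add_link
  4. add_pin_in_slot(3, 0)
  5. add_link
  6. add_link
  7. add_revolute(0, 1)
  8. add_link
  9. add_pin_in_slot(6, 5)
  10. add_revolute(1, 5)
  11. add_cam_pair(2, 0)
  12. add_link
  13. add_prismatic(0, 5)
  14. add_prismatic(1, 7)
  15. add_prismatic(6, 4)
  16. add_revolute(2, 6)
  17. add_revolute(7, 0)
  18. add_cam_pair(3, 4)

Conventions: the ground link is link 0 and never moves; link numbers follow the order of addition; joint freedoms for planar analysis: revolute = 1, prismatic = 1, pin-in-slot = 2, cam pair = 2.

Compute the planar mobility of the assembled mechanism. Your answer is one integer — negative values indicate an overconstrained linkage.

ground; <1,0,0>
#1 <2,0,0>
#2 <3,0,0>
#3 <4,0,0>
PS:3↔0 J2 <4,0,1>
#4 <5,0,1>
#5 <6,0,1>
R:0↔1 J1 <6,1,1>
#6 <7,1,1>
PS:6↔5 J2 <7,1,2>
R:1↔5 J1 <7,2,2>
C:2↔0 J2 <7,2,3>
#7 <8,2,3>
P:0↔5 J1 <8,3,3>
P:1↔7 J1 <8,4,3>
P:6↔4 J1 <8,5,3>
R:2↔6 J1 <8,6,3>
R:7↔0 J1 <8,7,3>
C:3↔4 J2 <8,7,4>
3×7 − 2×7 − 1×4 = 3

M = 3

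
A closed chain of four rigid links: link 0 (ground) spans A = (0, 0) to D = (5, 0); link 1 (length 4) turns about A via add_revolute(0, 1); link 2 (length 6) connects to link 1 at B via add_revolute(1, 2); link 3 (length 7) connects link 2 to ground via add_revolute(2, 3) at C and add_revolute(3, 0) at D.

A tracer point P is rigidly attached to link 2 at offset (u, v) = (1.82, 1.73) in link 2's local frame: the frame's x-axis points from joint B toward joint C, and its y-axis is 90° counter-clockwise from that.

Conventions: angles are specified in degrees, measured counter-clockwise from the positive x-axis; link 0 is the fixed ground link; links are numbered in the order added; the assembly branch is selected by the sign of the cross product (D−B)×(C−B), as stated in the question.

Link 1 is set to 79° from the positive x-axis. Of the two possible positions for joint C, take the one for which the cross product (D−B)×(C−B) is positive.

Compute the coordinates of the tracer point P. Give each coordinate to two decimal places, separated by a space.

A=(0,0), D=(5.00,0)
B = A + 4.00·(cos79°, sin79°) = (0.7632, 3.9265)
|BD| = 5.7765
circle(B,6.00) ∩ circle(D,7.00): a=1.7630, h=5.7351
  candidates: C₊=(5.9547,6.9346) cross=33.129; C₋=(-1.8421,-1.4783) cross=-33.129
  branch + wants cross > 0 → take C=(5.9547,6.9346) (cross=33.129)
ex = (C−B)/|BC| = (0.8652,0.5013); ey = (-0.5013,0.8652)
P = B + 1.82·ex + 1.73·ey = (1.4707,6.3358)

1.47 6.34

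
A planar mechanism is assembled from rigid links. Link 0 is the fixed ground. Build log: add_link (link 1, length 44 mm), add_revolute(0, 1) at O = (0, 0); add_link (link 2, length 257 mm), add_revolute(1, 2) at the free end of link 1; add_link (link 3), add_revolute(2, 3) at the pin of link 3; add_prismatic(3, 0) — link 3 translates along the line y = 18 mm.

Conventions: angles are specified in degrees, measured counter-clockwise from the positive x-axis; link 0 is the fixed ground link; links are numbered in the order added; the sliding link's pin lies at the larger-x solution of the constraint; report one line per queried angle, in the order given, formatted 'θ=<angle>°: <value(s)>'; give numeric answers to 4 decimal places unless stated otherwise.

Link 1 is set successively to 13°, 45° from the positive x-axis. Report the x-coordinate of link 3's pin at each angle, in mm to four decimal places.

geometry: r = 44 mm, L = 257 mm, e = 18 mm
θ=13°: crank pin P = (r cos θ, r sin θ) = (42.872283, 9.897846)
θ=13°: h = r sin θ − e = 9.897846 − 18 = -8.102154
θ=13°: x = r cos θ + √(L² − h²) = 42.872283 + 256.872254 = 299.744537
θ=45°: crank pin P = (r cos θ, r sin θ) = (31.112698, 31.112698)
θ=45°: h = r sin θ − e = 31.112698 − 18 = 13.112698
θ=45°: x = r cos θ + √(L² − h²) = 31.112698 + 256.665263 = 287.777961

θ=13°: 299.7445
θ=45°: 287.7780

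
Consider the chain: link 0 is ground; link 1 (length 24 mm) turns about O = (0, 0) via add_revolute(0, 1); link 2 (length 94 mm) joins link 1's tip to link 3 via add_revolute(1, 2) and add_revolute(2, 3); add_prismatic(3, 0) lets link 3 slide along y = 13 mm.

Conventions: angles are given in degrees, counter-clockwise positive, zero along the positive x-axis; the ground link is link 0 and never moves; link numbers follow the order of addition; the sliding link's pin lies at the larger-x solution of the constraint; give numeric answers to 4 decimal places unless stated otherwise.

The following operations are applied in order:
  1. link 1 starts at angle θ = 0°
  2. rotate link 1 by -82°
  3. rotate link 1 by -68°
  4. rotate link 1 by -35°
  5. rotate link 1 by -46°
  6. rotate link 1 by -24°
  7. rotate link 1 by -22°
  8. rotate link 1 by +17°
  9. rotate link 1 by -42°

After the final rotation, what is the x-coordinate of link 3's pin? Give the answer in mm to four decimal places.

geometry: r = 24 mm, L = 94 mm, e = 13 mm; θ starts at 0°
rotate link 1 by -82°: θ ← 0° -82° = -82°
rotate link 1 by -68°: θ ← -82° -68° = -150°
rotate link 1 by -35°: θ ← -150° -35° = -185°
rotate link 1 by -46°: θ ← -185° -46° = -231°
rotate link 1 by -24°: θ ← -231° -24° = -255°
rotate link 1 by -22°: θ ← -255° -22° = -277°
rotate link 1 by +17°: θ ← -277° +17° = -260°
rotate link 1 by -42°: θ ← -260° -42° = -302°
crank pin P = (r cos θ, r sin θ) = (12.718062, 20.353154)
h = r sin θ − e = 20.353154 − 13 = 7.353154
x = r cos θ + √(L² − h²) = 12.718062 + 93.711958 = 106.430021

106.4300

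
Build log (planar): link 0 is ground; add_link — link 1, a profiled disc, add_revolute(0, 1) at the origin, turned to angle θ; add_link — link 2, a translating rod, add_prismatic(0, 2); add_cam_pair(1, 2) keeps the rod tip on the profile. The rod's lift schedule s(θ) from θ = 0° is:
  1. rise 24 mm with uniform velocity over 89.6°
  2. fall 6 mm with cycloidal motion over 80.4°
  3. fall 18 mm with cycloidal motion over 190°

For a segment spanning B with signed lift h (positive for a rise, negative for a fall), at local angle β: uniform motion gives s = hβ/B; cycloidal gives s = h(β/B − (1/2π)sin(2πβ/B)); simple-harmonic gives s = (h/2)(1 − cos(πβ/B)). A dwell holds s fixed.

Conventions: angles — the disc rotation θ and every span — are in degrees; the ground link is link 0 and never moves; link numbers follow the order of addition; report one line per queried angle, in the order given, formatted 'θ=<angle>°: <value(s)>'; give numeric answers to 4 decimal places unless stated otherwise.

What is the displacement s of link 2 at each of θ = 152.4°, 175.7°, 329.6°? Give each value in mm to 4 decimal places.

seg 1 [0°–89.6°] uniform, h=24: full span → s += 24 → s = 24.0000
seg 2 [89.6°–170°] cycloidal, h=-6: θ=152.4° here. β=62.8, B=80.4. -6·(0.7811 − sin(2π·0.7811)/(2π)) = -5.6233 → s = 18.3767
seg 2 [89.6°–170°] cycloidal, h=-6: full span → s += -6 → s = 18.0000
seg 3 [170°–360°] cycloidal, h=-18: θ=175.7° here. β=5.7, B=190. -18·(0.0300 − sin(2π·0.0300)/(2π)) = -0.0032 → s = 17.9968
seg 3 [170°–360°] cycloidal, h=-18: θ=329.6° here. β=159.6, B=190. -18·(0.8400 − sin(2π·0.8400)/(2π)) = -17.5388 → s = 0.4612

θ=152.4°: 18.3767
θ=175.7°: 17.9968
θ=329.6°: 0.4612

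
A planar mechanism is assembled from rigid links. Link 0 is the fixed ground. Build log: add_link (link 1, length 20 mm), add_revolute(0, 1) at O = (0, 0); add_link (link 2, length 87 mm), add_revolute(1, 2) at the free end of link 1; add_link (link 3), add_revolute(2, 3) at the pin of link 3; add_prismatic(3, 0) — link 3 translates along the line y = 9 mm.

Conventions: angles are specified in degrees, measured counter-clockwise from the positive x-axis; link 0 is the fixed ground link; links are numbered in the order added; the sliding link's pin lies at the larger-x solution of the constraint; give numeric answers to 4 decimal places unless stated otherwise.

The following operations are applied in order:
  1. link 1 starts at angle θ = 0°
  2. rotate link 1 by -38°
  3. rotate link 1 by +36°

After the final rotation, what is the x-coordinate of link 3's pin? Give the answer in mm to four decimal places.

geometry: r = 20 mm, L = 87 mm, e = 9 mm; θ starts at 0°
rotate link 1 by -38°: θ ← 0° -38° = -38°
rotate link 1 by +36°: θ ← -38° +36° = -2°
crank pin P = (r cos θ, r sin θ) = (19.987817, -0.697990)
h = r sin θ − e = -0.697990 − 9 = -9.697990
x = r cos θ + √(L² − h²) = 19.987817 + 86.457787 = 106.445604

106.4456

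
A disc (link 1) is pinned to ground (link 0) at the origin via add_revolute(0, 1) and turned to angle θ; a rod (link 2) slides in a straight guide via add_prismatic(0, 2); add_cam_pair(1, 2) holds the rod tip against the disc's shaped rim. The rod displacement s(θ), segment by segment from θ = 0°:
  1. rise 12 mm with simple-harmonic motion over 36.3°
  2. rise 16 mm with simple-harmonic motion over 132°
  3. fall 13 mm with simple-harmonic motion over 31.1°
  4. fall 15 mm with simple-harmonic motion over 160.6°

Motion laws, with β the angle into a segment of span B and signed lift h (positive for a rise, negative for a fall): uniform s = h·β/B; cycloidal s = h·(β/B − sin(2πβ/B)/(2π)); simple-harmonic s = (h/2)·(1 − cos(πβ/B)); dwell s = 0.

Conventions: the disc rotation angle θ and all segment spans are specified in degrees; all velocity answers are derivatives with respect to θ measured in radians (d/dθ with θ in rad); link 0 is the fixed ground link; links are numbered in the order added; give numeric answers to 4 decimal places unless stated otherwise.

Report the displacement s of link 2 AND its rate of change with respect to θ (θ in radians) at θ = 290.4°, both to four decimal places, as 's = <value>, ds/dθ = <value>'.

segment 1 (0° to 36.3°, simple-harmonic, h = 12) is passed completely: s = 0.0000 + (12) = 12.0000
segment 2 (36.3° to 168.3°, simple-harmonic, h = 16) is passed completely: s = 12.0000 + (16) = 28.0000
segment 3 (168.3° to 199.4°, simple-harmonic, h = -13) is passed completely: s = 28.0000 + (-13) = 15.0000
θ = 290.4° falls in segment 4 (199.4° to 360°, simple-harmonic, h = -15): β = 290.4 − 199.4 = 91°, B = 160.6°; Δs = -15/2·(1 − cos(π·0.5666)) = -9.0584; s = 15.0000 − 9.0584 = 5.9416
velocity in seg [199.4°–360°] (simple-harmonic), θ in radians: β = 91° = 1.5882 rad, B = 160.6° = 2.8030 rad; ds/dθ = (πh/(2B)) sin(πβ/B) = (π·(-15)/(2·2.8030)) sin(π·0.5666) = -8.222515 mm/rad

s = 5.9416, ds/dθ = -8.2225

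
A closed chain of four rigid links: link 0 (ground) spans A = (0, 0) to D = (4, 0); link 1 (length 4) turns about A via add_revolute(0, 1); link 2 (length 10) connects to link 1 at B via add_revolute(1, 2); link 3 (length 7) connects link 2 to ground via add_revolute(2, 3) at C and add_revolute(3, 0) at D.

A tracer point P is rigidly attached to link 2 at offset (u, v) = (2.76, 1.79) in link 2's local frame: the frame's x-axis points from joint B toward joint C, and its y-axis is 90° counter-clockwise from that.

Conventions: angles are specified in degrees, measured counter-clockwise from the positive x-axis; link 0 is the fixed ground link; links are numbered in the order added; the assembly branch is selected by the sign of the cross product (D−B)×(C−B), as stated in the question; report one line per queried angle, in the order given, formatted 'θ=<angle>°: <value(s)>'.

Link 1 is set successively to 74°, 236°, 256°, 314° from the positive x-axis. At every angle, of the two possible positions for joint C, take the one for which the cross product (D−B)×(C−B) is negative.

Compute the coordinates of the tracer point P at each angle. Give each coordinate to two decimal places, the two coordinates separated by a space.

A=(0,0), D=(4.00,0)
θ=74°: B = A + 4.00·(cos74°, sin74°) = (1.1025, 3.8450)
θ=74°: |BD| = 4.8145
θ=74°: circle(B,10.00) ∩ circle(D,7.00): a=7.7037, h=6.3759
θ=74°:   candidates: C₊=(10.8308,1.5297) cross=30.697; C₋=(0.6467,-6.1446) cross=-30.697
θ=74°:   branch - wants cross < 0 → take C=(0.6467,-6.1446) (cross=-30.697)
θ=74°: ex = (C−B)/|BC| = (-0.0456,-0.9990); ey = (0.9990,-0.0456)
θ=74°: P = B + 2.76·ex + 1.79·ey = (2.7649,1.0063)
θ=236°: B = A + 4.00·(cos236°, sin236°) = (-2.2368, -3.3162)
θ=236°: |BD| = 7.0636
θ=236°: circle(B,10.00) ∩ circle(D,7.00): a=7.1419, h=6.9996
θ=236°:   candidates: C₊=(0.7830,6.2170) cross=49.442; C₋=(7.3552,-6.1435) cross=-49.442
θ=236°:   branch - wants cross < 0 → take C=(7.3552,-6.1435) (cross=-49.442)
θ=236°: ex = (C−B)/|BC| = (0.9592,-0.2827); ey = (0.2827,0.9592)
θ=236°: P = B + 2.76·ex + 1.79·ey = (0.9167,-2.3795)
θ=256°: B = A + 4.00·(cos256°, sin256°) = (-0.9677, -3.8812)
θ=256°: |BD| = 6.3041
θ=256°: circle(B,10.00) ∩ circle(D,7.00): a=7.1970, h=6.9428
θ=256°:   candidates: C₊=(0.4292,6.0208) cross=43.768; C₋=(8.9781,-4.9213) cross=-43.768
θ=256°:   branch - wants cross < 0 → take C=(8.9781,-4.9213) (cross=-43.768)
θ=256°: ex = (C−B)/|BC| = (0.9946,-0.1040); ey = (0.1040,0.9946)
θ=256°: P = B + 2.76·ex + 1.79·ey = (1.9635,-2.3880)
θ=314°: B = A + 4.00·(cos314°, sin314°) = (2.7786, -2.8774)
θ=314°: |BD| = 3.1258
θ=314°: circle(B,10.00) ∩ circle(D,7.00): a=9.7207, h=2.3469
θ=314°:   candidates: C₊=(4.4165,6.9876) cross=7.336; C₋=(8.7371,5.1536) cross=-7.336
θ=314°:   branch - wants cross < 0 → take C=(8.7371,5.1536) (cross=-7.336)
θ=314°: ex = (C−B)/|BC| = (0.5958,0.8031); ey = (-0.8031,0.5958)
θ=314°: P = B + 2.76·ex + 1.79·ey = (2.9856,0.4058)

θ=74°: 2.76 1.01
θ=236°: 0.92 -2.38
θ=256°: 1.96 -2.39
θ=314°: 2.99 0.41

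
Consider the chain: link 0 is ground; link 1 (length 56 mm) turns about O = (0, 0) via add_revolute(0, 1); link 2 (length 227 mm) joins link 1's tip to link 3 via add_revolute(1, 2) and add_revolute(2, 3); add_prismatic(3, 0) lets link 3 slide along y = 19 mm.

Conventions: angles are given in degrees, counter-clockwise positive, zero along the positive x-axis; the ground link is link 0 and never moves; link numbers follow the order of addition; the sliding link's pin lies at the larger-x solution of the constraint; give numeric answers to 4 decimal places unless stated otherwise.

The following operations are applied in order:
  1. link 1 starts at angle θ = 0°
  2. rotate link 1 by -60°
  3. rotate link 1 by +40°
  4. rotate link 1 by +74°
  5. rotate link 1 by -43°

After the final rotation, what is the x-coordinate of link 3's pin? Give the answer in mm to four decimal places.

geometry: r = 56 mm, L = 227 mm, e = 19 mm; θ starts at 0°
rotate link 1 by -60°: θ ← 0° -60° = -60°
rotate link 1 by +40°: θ ← -60° +40° = -20°
rotate link 1 by +74°: θ ← -20° +74° = 54°
rotate link 1 by -43°: θ ← 54° -43° = 11°
crank pin P = (r cos θ, r sin θ) = (54.971122, 10.685304)
h = r sin θ − e = 10.685304 − 19 = -8.314696
x = r cos θ + √(L² − h²) = 54.971122 + 226.847671 = 281.818793

281.8188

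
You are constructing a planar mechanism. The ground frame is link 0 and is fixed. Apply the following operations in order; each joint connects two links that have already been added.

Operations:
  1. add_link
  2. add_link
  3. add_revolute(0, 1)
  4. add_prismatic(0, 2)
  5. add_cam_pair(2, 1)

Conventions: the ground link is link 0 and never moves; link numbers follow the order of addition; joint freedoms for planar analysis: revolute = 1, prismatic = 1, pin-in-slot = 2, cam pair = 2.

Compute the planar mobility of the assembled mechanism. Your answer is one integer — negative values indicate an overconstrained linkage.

ground; <1,0,0>
#1 <2,0,0>
#2 <3,0,0>
R:0↔1 J1 <3,1,0>
P:0↔2 J1 <3,2,0>
C:2↔1 J2 <3,2,1>
3×2 − 2×2 − 1×1 = 1

M = 1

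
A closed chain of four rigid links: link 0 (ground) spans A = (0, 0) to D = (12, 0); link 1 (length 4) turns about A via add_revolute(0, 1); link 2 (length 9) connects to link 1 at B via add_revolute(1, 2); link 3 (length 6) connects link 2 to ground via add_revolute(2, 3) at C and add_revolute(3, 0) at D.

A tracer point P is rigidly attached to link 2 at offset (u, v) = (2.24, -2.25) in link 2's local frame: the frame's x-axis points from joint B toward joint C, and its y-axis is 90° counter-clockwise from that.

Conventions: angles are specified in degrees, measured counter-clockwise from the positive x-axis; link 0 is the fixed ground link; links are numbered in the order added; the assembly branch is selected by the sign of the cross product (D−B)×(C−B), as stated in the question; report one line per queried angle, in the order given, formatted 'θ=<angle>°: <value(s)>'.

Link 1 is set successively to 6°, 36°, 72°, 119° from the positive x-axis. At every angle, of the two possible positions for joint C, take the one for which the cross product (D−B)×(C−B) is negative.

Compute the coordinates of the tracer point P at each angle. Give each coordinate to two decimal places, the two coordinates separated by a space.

A=(0,0), D=(12.00,0)
θ=6°: B = A + 4.00·(cos6°, sin6°) = (3.9781, 0.4181)
θ=6°: |BD| = 8.0328
θ=6°: circle(B,9.00) ∩ circle(D,6.00): a=6.8174, h=5.8756
θ=6°:   candidates: C₊=(11.0921,5.9309) cross=47.198; C₋=(10.4804,-5.8044) cross=-47.198
θ=6°:   branch - wants cross < 0 → take C=(10.4804,-5.8044) (cross=-47.198)
θ=6°: ex = (C−B)/|BC| = (0.7225,-0.6914); ey = (0.6914,0.7225)
θ=6°: P = B + 2.24·ex + -2.25·ey = (4.0408,-2.7562)
θ=36°: B = A + 4.00·(cos36°, sin36°) = (3.2361, 2.3511)
θ=36°: |BD| = 9.0738
θ=36°: circle(B,9.00) ∩ circle(D,6.00): a=7.0166, h=5.6363
θ=36°:   candidates: C₊=(11.4734,5.9768) cross=51.143; C₋=(8.5526,-4.9107) cross=-51.143
θ=36°:   branch - wants cross < 0 → take C=(8.5526,-4.9107) (cross=-51.143)
θ=36°: ex = (C−B)/|BC| = (0.5907,-0.8069); ey = (0.8069,0.5907)
θ=36°: P = B + 2.24·ex + -2.25·ey = (2.7438,-0.7854)
θ=72°: B = A + 4.00·(cos72°, sin72°) = (1.2361, 3.8042)
θ=72°: |BD| = 11.4164
θ=72°: circle(B,9.00) ∩ circle(D,6.00): a=7.6791, h=4.6938
θ=72°:   candidates: C₊=(10.0403,5.6710) cross=53.587; C₋=(6.9121,-3.1802) cross=-53.587
θ=72°:   branch - wants cross < 0 → take C=(6.9121,-3.1802) (cross=-53.587)
θ=72°: ex = (C−B)/|BC| = (0.6307,-0.7760); ey = (0.7760,0.6307)
θ=72°: P = B + 2.24·ex + -2.25·ey = (0.9027,0.6469)
θ=119°: B = A + 4.00·(cos119°, sin119°) = (-1.9392, 3.4985)
θ=119°: |BD| = 14.3716
θ=119°: circle(B,9.00) ∩ circle(D,6.00): a=8.7514, h=2.1008
θ=119°:   candidates: C₊=(7.0603,3.4058) cross=30.192; C₋=(6.0375,-0.6695) cross=-30.192
θ=119°:   branch - wants cross < 0 → take C=(6.0375,-0.6695) (cross=-30.192)
θ=119°: ex = (C−B)/|BC| = (0.8863,-0.4631); ey = (0.4631,0.8863)
θ=119°: P = B + 2.24·ex + -2.25·ey = (-0.9959,0.4669)

θ=6°: 4.04 -2.76
θ=36°: 2.74 -0.79
θ=72°: 0.90 0.65
θ=119°: -1.00 0.47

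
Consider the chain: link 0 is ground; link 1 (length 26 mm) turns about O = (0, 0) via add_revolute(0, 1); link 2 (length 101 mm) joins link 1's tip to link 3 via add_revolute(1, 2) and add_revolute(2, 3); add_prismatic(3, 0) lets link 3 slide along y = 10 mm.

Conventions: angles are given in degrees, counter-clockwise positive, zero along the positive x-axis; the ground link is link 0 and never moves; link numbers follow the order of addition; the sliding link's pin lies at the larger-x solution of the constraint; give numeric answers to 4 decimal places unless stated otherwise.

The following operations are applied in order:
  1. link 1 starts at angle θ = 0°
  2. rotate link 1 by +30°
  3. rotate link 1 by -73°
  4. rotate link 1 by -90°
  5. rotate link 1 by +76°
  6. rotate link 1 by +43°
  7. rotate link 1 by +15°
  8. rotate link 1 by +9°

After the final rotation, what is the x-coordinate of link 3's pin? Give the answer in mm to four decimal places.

geometry: r = 26 mm, L = 101 mm, e = 10 mm; θ starts at 0°
rotate link 1 by +30°: θ ← 0° +30° = 30°
rotate link 1 by -73°: θ ← 30° -73° = -43°
rotate link 1 by -90°: θ ← -43° -90° = -133°
rotate link 1 by +76°: θ ← -133° +76° = -57°
rotate link 1 by +43°: θ ← -57° +43° = -14°
rotate link 1 by +15°: θ ← -14° +15° = 1°
rotate link 1 by +9°: θ ← 1° +9° = 10°
crank pin P = (r cos θ, r sin θ) = (25.605002, 4.514853)
h = r sin θ − e = 4.514853 − 10 = -5.485147
x = r cos θ + √(L² − h²) = 25.605002 + 100.850945 = 126.455947

126.4559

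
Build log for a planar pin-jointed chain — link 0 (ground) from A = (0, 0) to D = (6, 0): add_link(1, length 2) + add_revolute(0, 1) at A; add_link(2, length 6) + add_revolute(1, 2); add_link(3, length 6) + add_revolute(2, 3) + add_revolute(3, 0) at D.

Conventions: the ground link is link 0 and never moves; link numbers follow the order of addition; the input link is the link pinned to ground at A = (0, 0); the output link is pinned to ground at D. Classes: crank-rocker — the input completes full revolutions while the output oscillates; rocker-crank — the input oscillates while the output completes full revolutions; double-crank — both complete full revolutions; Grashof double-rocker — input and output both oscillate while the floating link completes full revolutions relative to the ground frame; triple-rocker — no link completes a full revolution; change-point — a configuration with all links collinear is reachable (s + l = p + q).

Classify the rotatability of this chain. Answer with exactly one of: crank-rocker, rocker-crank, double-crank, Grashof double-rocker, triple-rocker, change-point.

lengths: ground=6, input=2, coupler=6, output=6
sorted: s=2 (shortest), l=6 (longest), p+q=12
s + l = 8 vs p + q = 12
s + l < p + q (Grashof) with shortest = input link → crank-rocker

crank-rocker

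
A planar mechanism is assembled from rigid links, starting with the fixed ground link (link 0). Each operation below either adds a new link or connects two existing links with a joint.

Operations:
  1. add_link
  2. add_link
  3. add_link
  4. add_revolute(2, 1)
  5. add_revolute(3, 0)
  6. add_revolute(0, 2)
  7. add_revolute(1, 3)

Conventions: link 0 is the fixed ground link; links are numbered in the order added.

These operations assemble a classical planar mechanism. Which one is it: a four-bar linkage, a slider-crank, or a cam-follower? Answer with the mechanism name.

links: 4 (incl. ground); joints: 4 revolute, 0 prismatic, 0 higher (cam) pair, forming one closed loop
4 links in a single 4R loop → four-bar linkage

four-bar linkage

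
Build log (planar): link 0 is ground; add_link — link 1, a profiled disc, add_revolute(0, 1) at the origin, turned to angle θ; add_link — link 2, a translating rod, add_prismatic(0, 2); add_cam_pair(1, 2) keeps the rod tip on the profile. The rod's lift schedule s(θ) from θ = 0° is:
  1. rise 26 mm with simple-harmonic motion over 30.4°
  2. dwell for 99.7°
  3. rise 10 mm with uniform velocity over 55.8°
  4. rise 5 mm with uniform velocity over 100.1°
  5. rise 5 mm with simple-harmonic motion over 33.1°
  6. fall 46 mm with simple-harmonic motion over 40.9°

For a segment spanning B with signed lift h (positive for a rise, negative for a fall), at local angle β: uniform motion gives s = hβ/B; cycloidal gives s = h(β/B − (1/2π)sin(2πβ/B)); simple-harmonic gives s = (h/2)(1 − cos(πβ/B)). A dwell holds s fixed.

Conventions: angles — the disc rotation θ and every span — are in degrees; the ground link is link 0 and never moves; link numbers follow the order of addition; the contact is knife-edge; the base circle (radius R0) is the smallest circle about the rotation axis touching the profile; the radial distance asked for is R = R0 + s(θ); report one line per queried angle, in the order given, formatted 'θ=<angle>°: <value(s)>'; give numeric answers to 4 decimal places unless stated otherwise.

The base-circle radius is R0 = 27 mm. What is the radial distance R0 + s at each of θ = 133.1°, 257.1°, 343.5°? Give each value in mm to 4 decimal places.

seg 1 [0°–30.4°] simple-harmonic, h=26: full span → s += 26 → s = 26.0000
seg 2 [30.4°–130.1°] dwell: s stays 26.0000
seg 3 [130.1°–185.9°] uniform, h=10: θ=133.1° here. β=3, B=55.8. 10·3/55.8 = 0.5376 → s = 26.5376
seg 3 [130.1°–185.9°] uniform, h=10: full span → s += 10 → s = 36.0000
seg 4 [185.9°–286°] uniform, h=5: θ=257.1° here. β=71.2, B=100.1. 5·71.2/100.1 = 3.5564 → s = 39.5564
seg 4 [185.9°–286°] uniform, h=5: full span → s += 5 → s = 41.0000
seg 5 [286°–319.1°] simple-harmonic, h=5: full span → s += 5 → s = 46.0000
seg 6 [319.1°–360°] simple-harmonic, h=-46: θ=343.5° here. β=24.4, B=40.9. -46/2·(1 − cos(π·0.5966)) = -29.8718 → s = 16.1282
θ=133.1°: R = R0 + s = 27 + 26.5376 = 53.5376
θ=257.1°: R = R0 + s = 27 + 39.5564 = 66.5564
θ=343.5°: R = R0 + s = 27 + 16.1282 = 43.1282

θ=133.1°: 53.5376
θ=257.1°: 66.5564
θ=343.5°: 43.1282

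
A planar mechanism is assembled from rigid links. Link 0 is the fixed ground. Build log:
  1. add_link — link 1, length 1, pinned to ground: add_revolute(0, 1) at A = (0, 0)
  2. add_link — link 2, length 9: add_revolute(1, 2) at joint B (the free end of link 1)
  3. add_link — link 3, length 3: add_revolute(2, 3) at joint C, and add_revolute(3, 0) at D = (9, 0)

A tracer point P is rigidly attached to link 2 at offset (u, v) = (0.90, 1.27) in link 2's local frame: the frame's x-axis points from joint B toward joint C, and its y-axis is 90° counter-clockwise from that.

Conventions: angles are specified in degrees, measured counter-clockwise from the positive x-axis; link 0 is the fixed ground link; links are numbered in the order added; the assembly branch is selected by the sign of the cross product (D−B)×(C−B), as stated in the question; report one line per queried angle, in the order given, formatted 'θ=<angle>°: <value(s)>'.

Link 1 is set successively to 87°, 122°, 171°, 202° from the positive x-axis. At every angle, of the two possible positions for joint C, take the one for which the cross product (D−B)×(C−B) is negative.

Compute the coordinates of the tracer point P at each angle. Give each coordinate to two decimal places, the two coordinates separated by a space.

A=(0,0), D=(9.00,0)
θ=87°: B = A + 1.00·(cos87°, sin87°) = (0.0523, 0.9986)
θ=87°: |BD| = 9.0032
θ=87°: circle(B,9.00) ∩ circle(D,3.00): a=8.5002, h=2.9575
θ=87°:   candidates: C₊=(8.8281,2.9951) cross=26.627; C₋=(8.1720,-2.8835) cross=-26.627
θ=87°:   branch - wants cross < 0 → take C=(8.1720,-2.8835) (cross=-26.627)
θ=87°: ex = (C−B)/|BC| = (0.9022,-0.4313); ey = (0.4313,0.9022)
θ=87°: P = B + 0.90·ex + 1.27·ey = (1.4121,1.7562)
θ=122°: B = A + 1.00·(cos122°, sin122°) = (-0.5299, 0.8480)
θ=122°: |BD| = 9.5676
θ=122°: circle(B,9.00) ∩ circle(D,3.00): a=8.5465, h=2.8209
θ=122°:   candidates: C₊=(8.2330,2.9003) cross=26.989; C₋=(7.7329,-2.7193) cross=-26.989
θ=122°:   branch - wants cross < 0 → take C=(7.7329,-2.7193) (cross=-26.989)
θ=122°: ex = (C−B)/|BC| = (0.9181,-0.3964); ey = (0.3964,0.9181)
θ=122°: P = B + 0.90·ex + 1.27·ey = (0.7998,1.6573)
θ=171°: B = A + 1.00·(cos171°, sin171°) = (-0.9877, 0.1564)
θ=171°: |BD| = 9.9889
θ=171°: circle(B,9.00) ∩ circle(D,3.00): a=8.5985, h=2.6583
θ=171°:   candidates: C₊=(7.6513,2.6798) cross=26.554; C₋=(7.5681,-2.6362) cross=-26.554
θ=171°:   branch - wants cross < 0 → take C=(7.5681,-2.6362) (cross=-26.554)
θ=171°: ex = (C−B)/|BC| = (0.9506,-0.3103); ey = (0.3103,0.9506)
θ=171°: P = B + 0.90·ex + 1.27·ey = (0.2620,1.0845)
θ=202°: B = A + 1.00·(cos202°, sin202°) = (-0.9272, -0.3746)
θ=202°: |BD| = 9.9342
θ=202°: circle(B,9.00) ∩ circle(D,3.00): a=8.5910, h=2.6825
θ=202°:   candidates: C₊=(7.5565,2.6299) cross=26.648; C₋=(7.7588,-2.7312) cross=-26.648
θ=202°:   branch - wants cross < 0 → take C=(7.7588,-2.7312) (cross=-26.648)
θ=202°: ex = (C−B)/|BC| = (0.9651,-0.2618); ey = (0.2618,0.9651)
θ=202°: P = B + 0.90·ex + 1.27·ey = (0.2740,0.6154)

θ=87°: 1.41 1.76
θ=122°: 0.80 1.66
θ=171°: 0.26 1.08
θ=202°: 0.27 0.62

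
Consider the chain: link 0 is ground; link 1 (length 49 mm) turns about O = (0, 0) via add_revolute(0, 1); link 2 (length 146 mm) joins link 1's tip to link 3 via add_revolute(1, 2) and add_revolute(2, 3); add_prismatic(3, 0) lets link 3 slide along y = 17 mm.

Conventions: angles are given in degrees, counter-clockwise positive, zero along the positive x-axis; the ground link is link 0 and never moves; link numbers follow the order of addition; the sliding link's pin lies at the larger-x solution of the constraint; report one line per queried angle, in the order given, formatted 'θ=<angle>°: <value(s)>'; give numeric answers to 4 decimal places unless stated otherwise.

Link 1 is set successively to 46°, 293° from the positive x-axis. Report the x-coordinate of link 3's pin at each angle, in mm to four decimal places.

geometry: r = 49 mm, L = 146 mm, e = 17 mm
θ=46°: crank pin P = (r cos θ, r sin θ) = (34.038260, 35.247650)
θ=46°: h = r sin θ − e = 35.247650 − 17 = 18.247650
θ=46°: x = r cos θ + √(L² − h²) = 34.038260 + 144.855180 = 178.893440
θ=293°: crank pin P = (r cos θ, r sin θ) = (19.145825, -45.104738)
θ=293°: h = r sin θ − e = -45.104738 − 17 = -62.104738
θ=293°: x = r cos θ + √(L² − h²) = 19.145825 + 132.132515 = 151.278340

θ=46°: 178.8934
θ=293°: 151.2783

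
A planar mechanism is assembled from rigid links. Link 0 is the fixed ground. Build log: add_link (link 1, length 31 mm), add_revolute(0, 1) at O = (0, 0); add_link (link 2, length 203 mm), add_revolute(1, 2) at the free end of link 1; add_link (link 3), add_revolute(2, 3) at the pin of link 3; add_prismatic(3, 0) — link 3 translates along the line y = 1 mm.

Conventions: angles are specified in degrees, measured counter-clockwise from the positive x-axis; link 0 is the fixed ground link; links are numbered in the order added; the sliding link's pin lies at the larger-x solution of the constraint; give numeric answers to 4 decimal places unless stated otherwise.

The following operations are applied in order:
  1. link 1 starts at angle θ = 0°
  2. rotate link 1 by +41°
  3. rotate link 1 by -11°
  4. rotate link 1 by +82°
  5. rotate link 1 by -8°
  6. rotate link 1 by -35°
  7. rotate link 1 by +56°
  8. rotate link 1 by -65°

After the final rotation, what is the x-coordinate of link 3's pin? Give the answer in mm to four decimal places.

geometry: r = 31 mm, L = 203 mm, e = 1 mm; θ starts at 0°
rotate link 1 by +41°: θ ← 0° +41° = 41°
rotate link 1 by -11°: θ ← 41° -11° = 30°
rotate link 1 by +82°: θ ← 30° +82° = 112°
rotate link 1 by -8°: θ ← 112° -8° = 104°
rotate link 1 by -35°: θ ← 104° -35° = 69°
rotate link 1 by +56°: θ ← 69° +56° = 125°
rotate link 1 by -65°: θ ← 125° -65° = 60°
crank pin P = (r cos θ, r sin θ) = (15.500000, 26.846788)
h = r sin θ − e = 26.846788 − 1 = 25.846788
x = r cos θ + √(L² − h²) = 15.500000 + 201.347817 = 216.847817

216.8478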